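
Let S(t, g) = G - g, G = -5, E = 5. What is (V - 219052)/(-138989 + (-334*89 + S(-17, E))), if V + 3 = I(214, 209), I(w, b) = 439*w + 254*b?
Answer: 72023/168725 ≈ 0.42687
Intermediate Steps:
I(w, b) = 254*b + 439*w
V = 147029 (V = -3 + (254*209 + 439*214) = -3 + (53086 + 93946) = -3 + 147032 = 147029)
S(t, g) = -5 - g
(V - 219052)/(-138989 + (-334*89 + S(-17, E))) = (147029 - 219052)/(-138989 + (-334*89 + (-5 - 1*5))) = -72023/(-138989 + (-29726 + (-5 - 5))) = -72023/(-138989 + (-29726 - 10)) = -72023/(-138989 - 29736) = -72023/(-168725) = -72023*(-1/168725) = 72023/168725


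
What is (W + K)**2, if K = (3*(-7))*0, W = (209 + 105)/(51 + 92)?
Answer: 98596/20449 ≈ 4.8216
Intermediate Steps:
W = 314/143 ≈ 2.1958
K = 0 (K = -21*0 = 0)
(W + K)**2 = (314/143 + 0)**2 = (314/143)**2 = 98596/20449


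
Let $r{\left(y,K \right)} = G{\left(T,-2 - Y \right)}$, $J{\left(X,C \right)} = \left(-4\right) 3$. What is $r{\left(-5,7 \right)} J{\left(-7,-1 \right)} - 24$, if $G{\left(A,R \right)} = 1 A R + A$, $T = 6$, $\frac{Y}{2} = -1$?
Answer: $-96$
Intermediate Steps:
$Y = -2$ ($Y = 2 \left(-1\right) = -2$)
$J{\left(X,C \right)} = -12$
$G{\left(A,R \right)} = A + A R$ ($G{\left(A,R \right)} = A R + A = A + A R$)
$r{\left(y,K \right)} = 6$ ($r{\left(y,K \right)} = 6 \left(1 - 0\right) = 6 \left(1 + \left(-2 + 2\right)\right) = 6 \left(1 + 0\right) = 6 \cdot 1 = 6$)
$r{\left(-5,7 \right)} J{\left(-7,-1 \right)} - 24 = 6 \left(-12\right) - 24 = -72 - 24 = -96$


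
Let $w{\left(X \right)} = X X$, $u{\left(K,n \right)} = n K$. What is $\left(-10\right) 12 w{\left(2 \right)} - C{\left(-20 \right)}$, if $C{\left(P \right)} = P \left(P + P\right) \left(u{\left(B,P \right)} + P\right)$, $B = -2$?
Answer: $-16480$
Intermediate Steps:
$u{\left(K,n \right)} = K n$
$w{\left(X \right)} = X^{2}$
$C{\left(P \right)} = - 2 P^{3}$ ($C{\left(P \right)} = P \left(P + P\right) \left(- 2 P + P\right) = P 2 P \left(- P\right) = P \left(- 2 P^{2}\right) = - 2 P^{3}$)
$\left(-10\right) 12 w{\left(2 \right)} - C{\left(-20 \right)} = \left(-10\right) 12 \cdot 2^{2} - - 2 \left(-20\right)^{3} = \left(-120\right) 4 - \left(-2\right) \left(-8000\right) = -480 - 16000 = -16480$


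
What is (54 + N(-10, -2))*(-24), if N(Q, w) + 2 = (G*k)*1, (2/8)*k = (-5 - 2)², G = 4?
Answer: -20064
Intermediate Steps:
k = 196 (k = 4*(-5 - 2)² = 4*(-7)² = 4*49 = 196)
N(Q, w) = 782 (N(Q, w) = -2 + (4*196)*1 = -2 + 784*1 = -2 + 784 = 782)
(54 + N(-10, -2))*(-24) = (54 + 782)*(-24) = 836*(-24) = -20064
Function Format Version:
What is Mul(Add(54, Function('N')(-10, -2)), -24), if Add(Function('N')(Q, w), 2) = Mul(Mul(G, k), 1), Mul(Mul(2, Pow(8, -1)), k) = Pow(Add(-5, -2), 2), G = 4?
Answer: -20064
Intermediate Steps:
k = 196 (k = Mul(4, Pow(Add(-5, -2), 2)) = Mul(4, Pow(-7, 2)) = Mul(4, 49) = 196)
Function('N')(Q, w) = 782 (Function('N')(Q, w) = Add(-2, Mul(Mul(4, 196), 1)) = Add(-2, Mul(784, 1)) = Add(-2, 784) = 782)
Mul(Add(54, Function('N')(-10, -2)), -24) = Mul(Add(54, 782), -24) = Mul(836, -24) = -20064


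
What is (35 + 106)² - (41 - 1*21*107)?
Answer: 22087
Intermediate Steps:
(35 + 106)² - (41 - 1*21*107) = 141² - (41 - 21*107) = 19881 - (41 - 2247) = 19881 - 1*(-2206) = 19881 + 2206 = 22087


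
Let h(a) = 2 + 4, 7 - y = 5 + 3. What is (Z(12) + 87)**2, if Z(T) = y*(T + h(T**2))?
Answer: 4761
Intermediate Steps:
y = -1 (y = 7 - (5 + 3) = 7 - 1*8 = 7 - 8 = -1)
h(a) = 6
Z(T) = -6 - T (Z(T) = -(T + 6) = -(6 + T) = -6 - T)
(Z(12) + 87)**2 = ((-6 - 1*12) + 87)**2 = ((-6 - 12) + 87)**2 = (-18 + 87)**2 = 69**2 = 4761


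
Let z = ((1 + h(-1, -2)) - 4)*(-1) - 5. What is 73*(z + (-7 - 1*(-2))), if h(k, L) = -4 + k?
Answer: -146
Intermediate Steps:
z = 3 (z = ((1 + (-4 - 1)) - 4)*(-1) - 5 = ((1 - 5) - 4)*(-1) - 5 = (-4 - 4)*(-1) - 5 = -8*(-1) - 5 = 8 - 5 = 3)
73*(z + (-7 - 1*(-2))) = 73*(3 + (-7 - 1*(-2))) = 73*(3 + (-7 + 2)) = 73*(3 - 5) = 73*(-2) = -146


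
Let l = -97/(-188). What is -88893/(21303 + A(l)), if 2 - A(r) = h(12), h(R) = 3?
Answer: -88893/21302 ≈ -4.1730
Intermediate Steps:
l = 97/188 (l = -97*(-1/188) = 97/188 ≈ 0.51596)
A(r) = -1 (A(r) = 2 - 1*3 = 2 - 3 = -1)
-88893/(21303 + A(l)) = -88893/(21303 - 1) = -88893/21302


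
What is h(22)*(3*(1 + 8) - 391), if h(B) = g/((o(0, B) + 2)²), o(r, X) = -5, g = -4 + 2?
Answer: 728/9 ≈ 80.889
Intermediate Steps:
g = -2
h(B) = -2/9 (h(B) = -2/(-5 + 2)² = -2/((-3)²) = -2/9)
h(22)*(3*(1 + 8) - 391) = -2*(3*(1 + 8) - 391)/9 = -2*(3*9 - 391)/9 = -2*(27 - 391)/9 = -2/9*(-364) = 728/9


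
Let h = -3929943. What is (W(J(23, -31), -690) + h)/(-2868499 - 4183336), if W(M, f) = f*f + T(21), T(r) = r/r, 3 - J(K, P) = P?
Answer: 493406/1007405 ≈ 0.48978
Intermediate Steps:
J(K, P) = 3 - P
T(r) = 1
W(M, f) = 1 + f² (W(M, f) = f*f + 1 = f² + 1 = 1 + f²)
(W(J(23, -31), -690) + h)/(-2868499 - 4183336) = ((1 + (-690)²) - 3929943)/(-2868499 - 4183336) = ((1 + 476100) - 3929943)/(-7051835) = (476101 - 3929943)*(-1/7051835) = -3453842*(-1/7051835) = 493406/1007405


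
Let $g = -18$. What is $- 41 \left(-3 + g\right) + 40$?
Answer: $901$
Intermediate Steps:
$- 41 \left(-3 + g\right) + 40 = - 41 \left(-3 - 18\right) + 40 = \left(-41\right) \left(-21\right) + 40 = 861 + 40 = 901$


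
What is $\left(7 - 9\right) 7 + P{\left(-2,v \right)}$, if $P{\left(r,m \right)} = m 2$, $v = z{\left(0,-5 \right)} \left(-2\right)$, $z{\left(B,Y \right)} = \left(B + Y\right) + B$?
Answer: $6$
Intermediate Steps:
$z{\left(B,Y \right)} = Y + 2 B$
$v = 10$ ($v = \left(-5 + 2 \cdot 0\right) \left(-2\right) = \left(-5 + 0\right) \left(-2\right) = \left(-5\right) \left(-2\right) = 10$)
$P{\left(r,m \right)} = 2 m$
$\left(7 - 9\right) 7 + P{\left(-2,v \right)} = \left(7 - 9\right) 7 + 2 \cdot 10 = \left(7 - 9\right) 7 + 20 = \left(-2\right) 7 + 20 = -14 + 20 = 6$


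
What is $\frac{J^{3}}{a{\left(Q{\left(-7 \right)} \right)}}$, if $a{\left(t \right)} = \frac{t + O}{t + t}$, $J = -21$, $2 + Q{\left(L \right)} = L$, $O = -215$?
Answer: $- \frac{11907}{16} \approx -744.19$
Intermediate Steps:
$Q{\left(L \right)} = -2 + L$
$a{\left(t \right)} = \frac{-215 + t}{2 t}$ ($a{\left(t \right)} = \frac{t - 215}{t + t} = \frac{-215 + t}{2 t}$)
$\frac{J^{3}}{a{\left(Q{\left(-7 \right)} \right)}} = \frac{\left(-21\right)^{3}}{\frac{1}{2} \frac{1}{-2 - 7} \left(-215 - 9\right)} = - \frac{9261}{\frac{1}{2} \frac{1}{-9} \left(-215 - 9\right)} = - \frac{9261}{\frac{1}{2} \left(- \frac{1}{9}\right) \left(-224\right)} = - \frac{9261}{\frac{112}{9}} = \left(-9261\right) \frac{9}{112} = - \frac{11907}{16}$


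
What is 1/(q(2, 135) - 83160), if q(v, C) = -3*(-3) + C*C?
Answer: -1/64926 ≈ -1.5402e-5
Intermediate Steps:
q(v, C) = 9 + C**2
1/(q(2, 135) - 83160) = 1/((9 + 135**2) - 83160) = 1/((9 + 18225) - 83160) = 1/(18234 - 83160) = 1/(-64926) = -1/64926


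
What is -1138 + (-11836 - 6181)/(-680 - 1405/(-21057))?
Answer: -15913766021/14317355 ≈ -1111.5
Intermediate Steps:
-1138 + (-11836 - 6181)/(-680 - 1405/(-21057)) = -1138 - 18017/(-680 - 1405*(-1/21057)) = -1138 - 18017/(-680 + 1405/21057) = -1138 - 18017/(-14317355/21057) = -1138 - 18017*(-21057/14317355) = -1138 + 379383969/14317355 = -15913766021/14317355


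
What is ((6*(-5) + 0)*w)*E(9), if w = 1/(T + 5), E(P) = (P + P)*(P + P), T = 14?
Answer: -9720/19 ≈ -511.58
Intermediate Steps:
E(P) = 4*P² (E(P) = (2*P)*(2*P) = 4*P²)
w = 1/19 (w = 1/(14 + 5) = 1/19 ≈ 0.052632)
((6*(-5) + 0)*w)*E(9) = ((6*(-5) + 0)*(1/19))*(4*9²) = ((-30 + 0)*(1/19))*(4*81) = -30*1/19*324 = -30/19*324 = -9720/19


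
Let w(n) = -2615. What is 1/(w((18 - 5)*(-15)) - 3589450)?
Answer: -1/3592065 ≈ -2.7839e-7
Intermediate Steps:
1/(w((18 - 5)*(-15)) - 3589450) = 1/(-2615 - 3589450) = 1/(-3592065) = -1/3592065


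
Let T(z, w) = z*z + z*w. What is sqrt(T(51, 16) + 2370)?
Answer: 3*sqrt(643) ≈ 76.072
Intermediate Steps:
T(z, w) = z**2 + w*z
sqrt(T(51, 16) + 2370) = sqrt(51*(16 + 51) + 2370) = sqrt(51*67 + 2370) = sqrt(3417 + 2370) = sqrt(5787) = 3*sqrt(643)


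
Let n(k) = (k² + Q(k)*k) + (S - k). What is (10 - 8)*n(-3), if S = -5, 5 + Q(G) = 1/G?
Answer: 46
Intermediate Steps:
Q(G) = -5 + 1/G
n(k) = -5 + k² - k + k*(-5 + 1/k) (n(k) = (k² + (-5 + 1/k)*k) + (-5 - k) = (k² + k*(-5 + 1/k)) + (-5 - k) = -5 + k² - k + k*(-5 + 1/k))
(10 - 8)*n(-3) = (10 - 8)*(-4 + (-3)² - 6*(-3)) = 2*(-4 + 9 + 18) = 2*23 = 46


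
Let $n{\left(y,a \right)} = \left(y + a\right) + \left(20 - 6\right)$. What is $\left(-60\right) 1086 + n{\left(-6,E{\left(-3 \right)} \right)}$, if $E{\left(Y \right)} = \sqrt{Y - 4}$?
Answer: $-65152 + i \sqrt{7} \approx -65152.0 + 2.6458 i$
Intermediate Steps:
$E{\left(Y \right)} = \sqrt{-4 + Y}$
$n{\left(y,a \right)} = 14 + a + y$ ($n{\left(y,a \right)} = \left(a + y\right) + 14 = 14 + a + y$)
$\left(-60\right) 1086 + n{\left(-6,E{\left(-3 \right)} \right)} = \left(-60\right) 1086 + \left(14 + \sqrt{-4 - 3} - 6\right) = -65160 + \left(14 + \sqrt{-7} - 6\right) = -65160 + \left(14 + i \sqrt{7} - 6\right) = -65160 + \left(8 + i \sqrt{7}\right) = -65152 + i \sqrt{7}$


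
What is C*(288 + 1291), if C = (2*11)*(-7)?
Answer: -243166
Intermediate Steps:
C = -154 (C = 22*(-7) = -154)
C*(288 + 1291) = -154*(288 + 1291) = -154*1579 = -243166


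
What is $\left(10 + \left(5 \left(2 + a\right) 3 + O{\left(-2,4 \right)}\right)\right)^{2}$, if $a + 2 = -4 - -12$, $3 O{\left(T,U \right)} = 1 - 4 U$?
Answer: $15625$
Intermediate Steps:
$O{\left(T,U \right)} = \frac{1}{3} - \frac{4 U}{3}$ ($O{\left(T,U \right)} = \frac{1 - 4 U}{3} = \frac{1}{3} - \frac{4 U}{3}$)
$a = 6$ ($a = -2 - -8 = -2 + \left(-4 + 12\right) = -2 + 8 = 6$)
$\left(10 + \left(5 \left(2 + a\right) 3 + O{\left(-2,4 \right)}\right)\right)^{2} = \left(10 + \left(5 \left(2 + 6\right) 3 + \left(\frac{1}{3} - \frac{16}{3}\right)\right)\right)^{2} = \left(10 + \left(5 \cdot 8 \cdot 3 + \left(\frac{1}{3} - \frac{16}{3}\right)\right)\right)^{2} = \left(10 + \left(5 \cdot 24 - 5\right)\right)^{2} = \left(10 + \left(120 - 5\right)\right)^{2} = \left(10 + 115\right)^{2} = 125^{2} = 15625$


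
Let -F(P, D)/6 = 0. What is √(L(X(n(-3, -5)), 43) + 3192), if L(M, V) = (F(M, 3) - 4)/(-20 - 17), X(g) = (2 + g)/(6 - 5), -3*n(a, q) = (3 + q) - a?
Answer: 2*√1092499/37 ≈ 56.499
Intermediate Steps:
n(a, q) = -1 - q/3 + a/3 (n(a, q) = -((3 + q) - a)/3 = -(3 + q - a)/3 = -1 - q/3 + a/3)
X(g) = 2 + g (X(g) = (2 + g)/1 = (2 + g)*1 = 2 + g)
F(P, D) = 0 (F(P, D) = -6*0 = 0)
L(M, V) = 4/37 (L(M, V) = (0 - 4)/(-20 - 17) = -4/(-37) = -4*(-1/37) = 4/37)
√(L(X(n(-3, -5)), 43) + 3192) = √(4/37 + 3192) = √(118108/37) = 2*√1092499/37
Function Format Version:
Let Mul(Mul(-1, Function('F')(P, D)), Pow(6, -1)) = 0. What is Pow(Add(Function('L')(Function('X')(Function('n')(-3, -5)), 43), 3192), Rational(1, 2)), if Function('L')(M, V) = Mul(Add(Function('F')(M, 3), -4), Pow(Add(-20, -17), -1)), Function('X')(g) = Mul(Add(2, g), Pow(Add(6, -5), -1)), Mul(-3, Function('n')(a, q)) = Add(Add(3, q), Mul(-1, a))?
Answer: Mul(Rational(2, 37), Pow(1092499, Rational(1, 2))) ≈ 56.499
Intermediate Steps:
Function('n')(a, q) = Add(-1, Mul(Rational(-1, 3), q), Mul(Rational(1, 3), a)) (Function('n')(a, q) = Mul(Rational(-1, 3), Add(Add(3, q), Mul(-1, a))) = Mul(Rational(-1, 3), Add(3, q, Mul(-1, a))) = Add(-1, Mul(Rational(-1, 3), q), Mul(Rational(1, 3), a)))
Function('X')(g) = Add(2, g) (Function('X')(g) = Mul(Add(2, g), Pow(1, -1)) = Mul(Add(2, g), 1) = Add(2, g))
Function('F')(P, D) = 0 (Function('F')(P, D) = Mul(-6, 0) = 0)
Function('L')(M, V) = Rational(4, 37) (Function('L')(M, V) = Mul(Add(0, -4), Pow(Add(-20, -17), -1)) = Mul(-4, Pow(-37, -1)) = Mul(-4, Rational(-1, 37)) = Rational(4, 37))
Pow(Add(Function('L')(Function('X')(Function('n')(-3, -5)), 43), 3192), Rational(1, 2)) = Pow(Add(Rational(4, 37), 3192), Rational(1, 2)) = Pow(Rational(118108, 37), Rational(1, 2)) = Mul(Rational(2, 37), Pow(1092499, Rational(1, 2)))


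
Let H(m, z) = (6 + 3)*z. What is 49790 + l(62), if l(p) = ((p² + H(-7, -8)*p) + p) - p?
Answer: 49170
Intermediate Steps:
H(m, z) = 9*z
l(p) = p² - 72*p (l(p) = ((p² + (9*(-8))*p) + p) - p = ((p² - 72*p) + p) - p = (p² - 71*p) - p = p² - 72*p)
49790 + l(62) = 49790 + 62*(-72 + 62) = 49790 + 62*(-10) = 49790 - 620 = 49170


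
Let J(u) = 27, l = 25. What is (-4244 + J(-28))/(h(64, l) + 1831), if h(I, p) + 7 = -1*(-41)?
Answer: -4217/1865 ≈ -2.2611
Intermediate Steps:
h(I, p) = 34 (h(I, p) = -7 - 1*(-41) = -7 + 41 = 34)
(-4244 + J(-28))/(h(64, l) + 1831) = (-4244 + 27)/(34 + 1831) = -4217/1865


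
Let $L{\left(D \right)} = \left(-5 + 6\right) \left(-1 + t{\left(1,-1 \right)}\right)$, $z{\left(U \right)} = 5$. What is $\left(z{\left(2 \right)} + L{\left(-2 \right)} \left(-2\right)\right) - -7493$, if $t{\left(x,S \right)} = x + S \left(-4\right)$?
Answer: $7490$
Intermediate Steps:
$t{\left(x,S \right)} = x - 4 S$
$L{\left(D \right)} = 4$ ($L{\left(D \right)} = \left(-5 + 6\right) \left(-1 + \left(1 - -4\right)\right) = 1 \left(-1 + \left(1 + 4\right)\right) = 1 \left(-1 + 5\right) = 1 \cdot 4 = 4$)
$\left(z{\left(2 \right)} + L{\left(-2 \right)} \left(-2\right)\right) - -7493 = \left(5 + 4 \left(-2\right)\right) - -7493 = \left(5 - 8\right) + 7493 = -3 + 7493 = 7490$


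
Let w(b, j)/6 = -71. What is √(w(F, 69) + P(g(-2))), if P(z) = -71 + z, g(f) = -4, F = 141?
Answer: I*√501 ≈ 22.383*I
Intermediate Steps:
w(b, j) = -426 (w(b, j) = 6*(-71) = -426)
√(w(F, 69) + P(g(-2))) = √(-426 + (-71 - 4)) = √(-426 - 75) = √(-501) = I*√501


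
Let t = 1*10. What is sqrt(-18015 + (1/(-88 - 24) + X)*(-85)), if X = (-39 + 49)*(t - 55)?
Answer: sqrt(15864835)/28 ≈ 142.25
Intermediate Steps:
t = 10
X = -450 (X = (-39 + 49)*(10 - 55) = 10*(-45) = -450)
sqrt(-18015 + (1/(-88 - 24) + X)*(-85)) = sqrt(-18015 + (1/(-88 - 24) - 450)*(-85)) = sqrt(-18015 + (1/(-112) - 450)*(-85)) = sqrt(-18015 + (-1/112 - 450)*(-85)) = sqrt(-18015 - 50401/112*(-85)) = sqrt(-18015 + 4284085/112) = sqrt(2266405/112) = sqrt(15864835)/28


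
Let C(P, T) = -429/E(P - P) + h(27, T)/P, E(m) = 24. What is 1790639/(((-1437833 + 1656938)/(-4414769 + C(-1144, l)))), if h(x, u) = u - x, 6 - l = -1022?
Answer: -31621164487489/876420 ≈ -3.6080e+7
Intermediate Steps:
l = 1028 (l = 6 - 1*(-1022) = 6 + 1022 = 1028)
C(P, T) = -143/8 + (-27 + T)/P (C(P, T) = -429/24 + (T - 1*27)/P = -429*1/24 + (T - 27)/P = -143/8 + (-27 + T)/P)
1790639/(((-1437833 + 1656938)/(-4414769 + C(-1144, l)))) = 1790639/(((-1437833 + 1656938)/(-4414769 + (-27 + 1028 - 143/8*(-1144))/(-1144)))) = 1790639/((219105/(-4414769 - (-27 + 1028 + 20449)/1144))) = 1790639/((219105/(-4414769 - 1/1144*21450))) = 1790639/((219105/(-4414769 - 75/4))) = 1790639/((219105/(-17659151/4))) = 1790639/((219105*(-4/17659151))) = 1790639/(-876420/17659151) = 1790639*(-17659151/876420) = -31621164487489/876420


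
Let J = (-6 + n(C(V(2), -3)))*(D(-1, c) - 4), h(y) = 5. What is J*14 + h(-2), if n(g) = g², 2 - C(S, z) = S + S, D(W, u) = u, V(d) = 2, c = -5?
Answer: 257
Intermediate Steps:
C(S, z) = 2 - 2*S (C(S, z) = 2 - (S + S) = 2 - 2*S)
J = 18 (J = (-6 + (2 - 2*2)²)*(-5 - 4) = (-6 + (2 - 4)²)*(-9) = (-6 + (-2)²)*(-9) = (-6 + 4)*(-9) = -2*(-9) = 18)
J*14 + h(-2) = 18*14 + 5 = 252 + 5 = 257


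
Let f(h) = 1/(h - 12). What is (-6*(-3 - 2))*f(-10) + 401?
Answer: 4396/11 ≈ 399.64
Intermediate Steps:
f(h) = 1/(-12 + h)
(-6*(-3 - 2))*f(-10) + 401 = (-6*(-3 - 2))/(-12 - 10) + 401 = -6*(-5)/(-22) + 401 = 30*(-1/22) + 401 = -15/11 + 401 = 4396/11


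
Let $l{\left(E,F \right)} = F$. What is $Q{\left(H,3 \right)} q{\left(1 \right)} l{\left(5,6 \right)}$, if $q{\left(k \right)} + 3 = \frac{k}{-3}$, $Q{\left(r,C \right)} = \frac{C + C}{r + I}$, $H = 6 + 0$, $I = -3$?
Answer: $-40$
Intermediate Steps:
$H = 6$
$Q{\left(r,C \right)} = \frac{2 C}{-3 + r}$ ($Q{\left(r,C \right)} = \frac{C + C}{r - 3} = \frac{2 C}{-3 + r}$)
$q{\left(k \right)} = -3 - \frac{k}{3}$ ($q{\left(k \right)} = -3 + \frac{k}{-3} = -3 + k \left(- \frac{1}{3}\right) = -3 - \frac{k}{3}$)
$Q{\left(H,3 \right)} q{\left(1 \right)} l{\left(5,6 \right)} = 2 \cdot 3 \frac{1}{-3 + 6} \left(-3 - \frac{1}{3}\right) 6 = 2 \cdot 3 \cdot \frac{1}{3} \left(-3 - \frac{1}{3}\right) 6 = 2 \cdot 3 \cdot \frac{1}{3} \left(- \frac{10}{3}\right) 6 = 2 \left(- \frac{10}{3}\right) 6 = \left(- \frac{20}{3}\right) 6 = -40$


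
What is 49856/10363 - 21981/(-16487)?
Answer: 1049764975/170854781 ≈ 6.1442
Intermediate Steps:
49856/10363 - 21981/(-16487) = 49856*(1/10363) - 21981*(-1/16487) = 49856/10363 + 21981/16487 = 1049764975/170854781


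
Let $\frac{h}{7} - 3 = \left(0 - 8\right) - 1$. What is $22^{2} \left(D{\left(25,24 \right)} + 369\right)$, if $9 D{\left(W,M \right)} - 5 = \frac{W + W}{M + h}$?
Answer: $\frac{14475956}{81} \approx 1.7872 \cdot 10^{5}$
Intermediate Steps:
$h = -42$ ($h = 21 + 7 \left(\left(0 - 8\right) - 1\right) = 21 + 7 \left(-8 - 1\right) = 21 + 7 \left(-9\right) = 21 - 63 = -42$)
$D{\left(W,M \right)} = \frac{5}{9} + \frac{2 W}{9 \left(-42 + M\right)}$ ($D{\left(W,M \right)} = \frac{5}{9} + \frac{\left(W + W\right) \frac{1}{M - 42}}{9} = \frac{5}{9} + \frac{2 W \frac{1}{-42 + M}}{9} = \frac{5}{9} + \frac{2 W}{9 \left(-42 + M\right)}$)
$22^{2} \left(D{\left(25,24 \right)} + 369\right) = 22^{2} \left(\frac{-210 + 2 \cdot 25 + 5 \cdot 24}{9 \left(-42 + 24\right)} + 369\right) = 484 \left(\frac{-210 + 50 + 120}{9 \left(-18\right)} + 369\right) = 484 \left(\frac{1}{9} \left(- \frac{1}{18}\right) \left(-40\right) + 369\right) = 484 \left(\frac{20}{81} + 369\right) = 484 \cdot \frac{29909}{81} = \frac{14475956}{81}$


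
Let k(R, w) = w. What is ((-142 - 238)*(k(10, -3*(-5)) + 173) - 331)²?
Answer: 5151076441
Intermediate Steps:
((-142 - 238)*(k(10, -3*(-5)) + 173) - 331)² = ((-142 - 238)*(-3*(-5) + 173) - 331)² = (-380*(15 + 173) - 331)² = (-380*188 - 331)² = (-71440 - 331)² = (-71771)² = 5151076441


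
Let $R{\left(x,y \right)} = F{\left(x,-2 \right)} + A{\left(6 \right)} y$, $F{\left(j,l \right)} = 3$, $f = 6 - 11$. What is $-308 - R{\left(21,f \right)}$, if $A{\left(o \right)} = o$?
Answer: $-281$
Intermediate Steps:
$f = -5$
$R{\left(x,y \right)} = 3 + 6 y$
$-308 - R{\left(21,f \right)} = -308 - \left(3 + 6 \left(-5\right)\right) = -308 - \left(3 - 30\right) = -308 - -27 = -308 + 27 = -281$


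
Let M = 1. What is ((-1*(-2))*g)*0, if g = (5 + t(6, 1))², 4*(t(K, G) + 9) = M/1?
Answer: 0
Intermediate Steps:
t(K, G) = -35/4 (t(K, G) = -9 + (1/1)/4 = -9 + (1*1)/4 = -9 + (¼)*1 = -9 + ¼ = -35/4)
g = 225/16 (g = (5 - 35/4)² = (-15/4)² = 225/16 ≈ 14.063)
((-1*(-2))*g)*0 = (-1*(-2)*(225/16))*0 = (2*(225/16))*0 = (225/8)*0 = 0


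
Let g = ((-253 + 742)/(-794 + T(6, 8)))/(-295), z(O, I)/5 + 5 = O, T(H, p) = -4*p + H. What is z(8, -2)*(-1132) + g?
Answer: -4107461511/241900 ≈ -16980.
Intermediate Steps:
T(H, p) = H - 4*p
z(O, I) = -25 + 5*O
g = 489/241900 (g = ((-253 + 742)/(-794 + (6 - 4*8)))/(-295) = (489/(-794 + (6 - 32)))*(-1/295) = (489/(-794 - 26))*(-1/295) = (489/(-820))*(-1/295) = (489*(-1/820))*(-1/295) = -489/820*(-1/295) = 489/241900 ≈ 0.0020215)
z(8, -2)*(-1132) + g = (-25 + 5*8)*(-1132) + 489/241900 = (-25 + 40)*(-1132) + 489/241900 = 15*(-1132) + 489/241900 = -16980 + 489/241900 = -4107461511/241900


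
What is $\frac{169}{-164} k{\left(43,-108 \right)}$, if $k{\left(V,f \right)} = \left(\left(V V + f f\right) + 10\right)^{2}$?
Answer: $- \frac{30905288401}{164} \approx -1.8845 \cdot 10^{8}$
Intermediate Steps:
$k{\left(V,f \right)} = \left(10 + V^{2} + f^{2}\right)^{2}$ ($k{\left(V,f \right)} = \left(\left(V^{2} + f^{2}\right) + 10\right)^{2} = \left(10 + V^{2} + f^{2}\right)^{2}$)
$\frac{169}{-164} k{\left(43,-108 \right)} = \frac{169}{-164} \left(10 + 43^{2} + \left(-108\right)^{2}\right)^{2} = 169 \left(- \frac{1}{164}\right) \left(10 + 1849 + 11664\right)^{2} = - \frac{169 \cdot 13523^{2}}{164} = \left(- \frac{169}{164}\right) 182871529 = - \frac{30905288401}{164}$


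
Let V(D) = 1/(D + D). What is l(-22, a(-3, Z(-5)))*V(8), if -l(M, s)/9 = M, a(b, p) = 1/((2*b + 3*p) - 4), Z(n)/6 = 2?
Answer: 99/8 ≈ 12.375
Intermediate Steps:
Z(n) = 12 (Z(n) = 6*2 = 12)
a(b, p) = 1/(-4 + 2*b + 3*p)
V(D) = 1/(2*D)
l(M, s) = -9*M
l(-22, a(-3, Z(-5)))*V(8) = (-9*(-22))*((½)/8) = 198*((½)*(⅛)) = 198*(1/16) = 99/8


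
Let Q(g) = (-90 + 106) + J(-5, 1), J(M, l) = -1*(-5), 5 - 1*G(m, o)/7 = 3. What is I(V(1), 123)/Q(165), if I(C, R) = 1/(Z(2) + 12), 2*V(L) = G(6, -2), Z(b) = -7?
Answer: 1/105 ≈ 0.0095238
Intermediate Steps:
G(m, o) = 14 (G(m, o) = 35 - 7*3 = 35 - 21 = 14)
J(M, l) = 5
V(L) = 7 (V(L) = (½)*14 = 7)
I(C, R) = ⅕ (I(C, R) = 1/(-7 + 12) = 1/5 = ⅕)
Q(g) = 21 (Q(g) = (-90 + 106) + 5 = 16 + 5 = 21)
I(V(1), 123)/Q(165) = (⅕)/21 = (⅕)*(1/21) = 1/105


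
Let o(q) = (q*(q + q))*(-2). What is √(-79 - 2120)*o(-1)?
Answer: -4*I*√2199 ≈ -187.57*I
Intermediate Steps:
o(q) = -4*q² (o(q) = (q*(2*q))*(-2) = (2*q²)*(-2) = -4*q²)
√(-79 - 2120)*o(-1) = √(-79 - 2120)*(-4*(-1)²) = √(-2199)*(-4*1) = (I*√2199)*(-4) = -4*I*√2199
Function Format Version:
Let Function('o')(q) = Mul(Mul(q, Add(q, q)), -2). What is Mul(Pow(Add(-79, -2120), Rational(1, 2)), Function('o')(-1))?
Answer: Mul(-4, I, Pow(2199, Rational(1, 2))) ≈ Mul(-187.57, I)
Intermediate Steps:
Function('o')(q) = Mul(-4, Pow(q, 2)) (Function('o')(q) = Mul(Mul(q, Mul(2, q)), -2) = Mul(Mul(2, Pow(q, 2)), -2) = Mul(-4, Pow(q, 2)))
Mul(Pow(Add(-79, -2120), Rational(1, 2)), Function('o')(-1)) = Mul(Pow(Add(-79, -2120), Rational(1, 2)), Mul(-4, Pow(-1, 2))) = Mul(Pow(-2199, Rational(1, 2)), Mul(-4, 1)) = Mul(Mul(I, Pow(2199, Rational(1, 2))), -4) = Mul(-4, I, Pow(2199, Rational(1, 2)))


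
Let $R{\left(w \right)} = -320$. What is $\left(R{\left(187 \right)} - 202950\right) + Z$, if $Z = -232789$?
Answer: $-436059$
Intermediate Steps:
$\left(R{\left(187 \right)} - 202950\right) + Z = \left(-320 - 202950\right) - 232789 = -203270 - 232789 = -436059$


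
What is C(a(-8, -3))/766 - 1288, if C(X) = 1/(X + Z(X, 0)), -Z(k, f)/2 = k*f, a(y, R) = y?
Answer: -7892865/6128 ≈ -1288.0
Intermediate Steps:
Z(k, f) = -2*f*k (Z(k, f) = -2*k*f = -2*f*k)
C(X) = 1/X (C(X) = 1/(X - 2*0*X) = 1/(X + 0) = 1/X)
C(a(-8, -3))/766 - 1288 = 1/(-8*766) - 1288 = -⅛*1/766 - 1288 = -1/6128 - 1288 = -7892865/6128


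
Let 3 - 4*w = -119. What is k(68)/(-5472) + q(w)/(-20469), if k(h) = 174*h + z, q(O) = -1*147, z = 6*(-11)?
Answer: -13335215/6222576 ≈ -2.1430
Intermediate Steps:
w = 61/2 (w = 3/4 - 1/4*(-119) = 3/4 + 119/4 = 61/2 ≈ 30.500)
z = -66
q(O) = -147
k(h) = -66 + 174*h (k(h) = 174*h - 66 = -66 + 174*h)
k(68)/(-5472) + q(w)/(-20469) = (-66 + 174*68)/(-5472) - 147/(-20469) = (-66 + 11832)*(-1/5472) - 147*(-1/20469) = 11766*(-1/5472) + 49/6823 = -1961/912 + 49/6823 = -13335215/6222576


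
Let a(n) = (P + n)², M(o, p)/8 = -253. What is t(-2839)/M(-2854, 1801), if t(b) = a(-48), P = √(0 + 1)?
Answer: -2209/2024 ≈ -1.0914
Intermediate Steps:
P = 1 (P = √1 = 1)
M(o, p) = -2024 (M(o, p) = 8*(-253) = -2024)
a(n) = (1 + n)²
t(b) = 2209 (t(b) = (1 - 48)² = (-47)² = 2209)
t(-2839)/M(-2854, 1801) = 2209/(-2024) = 2209*(-1/2024) = -2209/2024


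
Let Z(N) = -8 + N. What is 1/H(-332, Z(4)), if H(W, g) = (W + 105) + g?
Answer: -1/231 ≈ -0.0043290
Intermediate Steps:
H(W, g) = 105 + W + g (H(W, g) = (105 + W) + g = 105 + W + g)
1/H(-332, Z(4)) = 1/(105 - 332 + (-8 + 4)) = 1/(105 - 332 - 4) = 1/(-231) = -1/231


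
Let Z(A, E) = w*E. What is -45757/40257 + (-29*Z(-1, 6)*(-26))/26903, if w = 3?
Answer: -684632567/1083034071 ≈ -0.63214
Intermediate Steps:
Z(A, E) = 3*E
-45757/40257 + (-29*Z(-1, 6)*(-26))/26903 = -45757/40257 + (-87*6*(-26))/26903 = -45757*1/40257 + (-29*18*(-26))*(1/26903) = -45757/40257 - 522*(-26)*(1/26903) = -45757/40257 + 13572*(1/26903) = -45757/40257 + 13572/26903 = -684632567/1083034071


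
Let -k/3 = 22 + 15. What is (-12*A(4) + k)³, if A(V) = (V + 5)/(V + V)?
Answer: -15438249/8 ≈ -1.9298e+6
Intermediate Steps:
A(V) = (5 + V)/(2*V) (A(V) = (5 + V)/((2*V)) = (5 + V)*(1/(2*V)) = (5 + V)/(2*V))
k = -111 (k = -3*(22 + 15) = -3*37 = -111)
(-12*A(4) + k)³ = (-6*(5 + 4)/4 - 111)³ = (-6*9/4 - 111)³ = (-12*9/8 - 111)³ = (-27/2 - 111)³ = (-249/2)³ = -15438249/8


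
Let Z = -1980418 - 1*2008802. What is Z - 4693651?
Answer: -8682871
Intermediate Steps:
Z = -3989220 (Z = -1980418 - 2008802 = -3989220)
Z - 4693651 = -3989220 - 4693651 = -8682871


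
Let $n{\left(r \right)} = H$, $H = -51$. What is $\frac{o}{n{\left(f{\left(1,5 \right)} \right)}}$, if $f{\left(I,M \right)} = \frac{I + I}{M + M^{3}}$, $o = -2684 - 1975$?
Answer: $\frac{1553}{17} \approx 91.353$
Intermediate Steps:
$o = -4659$
$f{\left(I,M \right)} = \frac{2 I}{M + M^{3}}$
$n{\left(r \right)} = -51$
$\frac{o}{n{\left(f{\left(1,5 \right)} \right)}} = - \frac{4659}{-51} = \left(-4659\right) \left(- \frac{1}{51}\right) = \frac{1553}{17}$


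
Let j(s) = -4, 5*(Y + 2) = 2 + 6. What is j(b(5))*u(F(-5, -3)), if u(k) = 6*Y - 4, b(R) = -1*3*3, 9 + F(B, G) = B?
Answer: 128/5 ≈ 25.600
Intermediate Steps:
F(B, G) = -9 + B
Y = -2/5 (Y = -2 + (2 + 6)/5 = -2 + (1/5)*8 = -2 + 8/5 = -2/5 ≈ -0.40000)
b(R) = -9 (b(R) = -3*3 = -9)
u(k) = -32/5 (u(k) = 6*(-2/5) - 4 = -12/5 - 4 = -32/5)
j(b(5))*u(F(-5, -3)) = -4*(-32/5) = 128/5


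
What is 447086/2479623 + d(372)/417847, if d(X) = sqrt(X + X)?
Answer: 447086/2479623 + 2*sqrt(186)/417847 ≈ 0.18037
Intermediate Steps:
d(X) = sqrt(2)*sqrt(X) (d(X) = sqrt(2*X) = sqrt(2)*sqrt(X))
447086/2479623 + d(372)/417847 = 447086/2479623 + (sqrt(2)*sqrt(372))/417847 = 447086*(1/2479623) + (sqrt(2)*(2*sqrt(93)))*(1/417847) = 447086/2479623 + (2*sqrt(186))*(1/417847) = 447086/2479623 + 2*sqrt(186)/417847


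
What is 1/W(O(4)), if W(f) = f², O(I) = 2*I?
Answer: 1/64 ≈ 0.015625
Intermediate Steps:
1/W(O(4)) = 1/((2*4)²) = 1/(8²) = 1/64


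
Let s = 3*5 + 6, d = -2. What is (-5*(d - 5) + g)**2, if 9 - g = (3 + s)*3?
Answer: 784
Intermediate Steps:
s = 21 (s = 15 + 6 = 21)
g = -63 (g = 9 - (3 + 21)*3 = 9 - 24*3 = 9 - 1*72 = 9 - 72 = -63)
(-5*(d - 5) + g)**2 = (-5*(-2 - 5) - 63)**2 = (-5*(-7) - 63)**2 = (35 - 63)**2 = (-28)**2 = 784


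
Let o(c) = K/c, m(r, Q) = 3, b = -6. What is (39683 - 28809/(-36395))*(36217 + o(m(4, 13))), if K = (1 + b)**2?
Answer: 156959833269544/109185 ≈ 1.4376e+9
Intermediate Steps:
K = 25 (K = (1 - 6)**2 = (-5)**2 = 25)
o(c) = 25/c
(39683 - 28809/(-36395))*(36217 + o(m(4, 13))) = (39683 - 28809/(-36395))*(36217 + 25/3) = (39683 - 28809*(-1/36395))*(36217 + 25*(1/3)) = (39683 + 28809/36395)*(36217 + 25/3) = (1444291594/36395)*(108676/3) = 156959833269544/109185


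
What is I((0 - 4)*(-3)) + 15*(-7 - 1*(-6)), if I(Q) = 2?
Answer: -13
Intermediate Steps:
I((0 - 4)*(-3)) + 15*(-7 - 1*(-6)) = 2 + 15*(-7 - 1*(-6)) = 2 + 15*(-7 + 6) = 2 + 15*(-1) = 2 - 15 = -13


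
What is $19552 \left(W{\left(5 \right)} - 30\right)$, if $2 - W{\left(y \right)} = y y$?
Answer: $-1036256$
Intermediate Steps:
$W{\left(y \right)} = 2 - y^{2}$ ($W{\left(y \right)} = 2 - y y = 2 - y^{2}$)
$19552 \left(W{\left(5 \right)} - 30\right) = 19552 \left(\left(2 - 5^{2}\right) - 30\right) = 19552 \left(\left(2 - 25\right) - 30\right) = 19552 \left(-23 - 30\right) = 19552 \left(-53\right) = -1036256$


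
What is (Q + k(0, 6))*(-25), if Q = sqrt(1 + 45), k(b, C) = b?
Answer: -25*sqrt(46) ≈ -169.56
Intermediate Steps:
Q = sqrt(46) ≈ 6.7823
(Q + k(0, 6))*(-25) = (sqrt(46) + 0)*(-25) = sqrt(46)*(-25) = -25*sqrt(46)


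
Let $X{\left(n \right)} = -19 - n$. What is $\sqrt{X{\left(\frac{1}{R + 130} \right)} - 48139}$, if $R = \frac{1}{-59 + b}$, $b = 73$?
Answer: $\frac{2 i \sqrt{39923481993}}{1821} \approx 219.45 i$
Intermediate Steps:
$R = \frac{1}{14}$ ($R = \frac{1}{-59 + 73} = \frac{1}{14} \approx 0.071429$)
$\sqrt{X{\left(\frac{1}{R + 130} \right)} - 48139} = \sqrt{\left(-19 - \frac{1}{\frac{1}{14} + 130}\right) - 48139} = \sqrt{\left(-19 - \frac{1}{\frac{1821}{14}}\right) - 48139} = \sqrt{\left(-19 - \frac{14}{1821}\right) - 48139} = \sqrt{- \frac{34613}{1821} - 48139} = \sqrt{- \frac{87695732}{1821}} = \frac{2 i \sqrt{39923481993}}{1821}$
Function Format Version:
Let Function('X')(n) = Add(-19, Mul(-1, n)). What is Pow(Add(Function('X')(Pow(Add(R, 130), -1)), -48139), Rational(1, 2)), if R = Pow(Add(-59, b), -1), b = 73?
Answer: Mul(Rational(2, 1821), I, Pow(39923481993, Rational(1, 2))) ≈ Mul(219.45, I)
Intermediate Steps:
R = Rational(1, 14) (R = Pow(Add(-59, 73), -1) = Pow(14, -1) = Rational(1, 14) ≈ 0.071429)
Pow(Add(Function('X')(Pow(Add(R, 130), -1)), -48139), Rational(1, 2)) = Pow(Add(Add(-19, Mul(-1, Pow(Add(Rational(1, 14), 130), -1))), -48139), Rational(1, 2)) = Pow(Add(Add(-19, Mul(-1, Pow(Rational(1821, 14), -1))), -48139), Rational(1, 2)) = Pow(Add(Add(-19, Mul(-1, Rational(14, 1821))), -48139), Rational(1, 2)) = Pow(Add(Add(-19, Rational(-14, 1821)), -48139), Rational(1, 2)) = Pow(Add(Rational(-34613, 1821), -48139), Rational(1, 2)) = Pow(Rational(-87695732, 1821), Rational(1, 2)) = Mul(Rational(2, 1821), I, Pow(39923481993, Rational(1, 2)))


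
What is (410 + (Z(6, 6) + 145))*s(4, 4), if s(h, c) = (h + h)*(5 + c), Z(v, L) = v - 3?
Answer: 40176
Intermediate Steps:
Z(v, L) = -3 + v
s(h, c) = 2*h*(5 + c) (s(h, c) = (2*h)*(5 + c) = 2*h*(5 + c))
(410 + (Z(6, 6) + 145))*s(4, 4) = (410 + ((-3 + 6) + 145))*(2*4*(5 + 4)) = (410 + (3 + 145))*(2*4*9) = (410 + 148)*72 = 558*72 = 40176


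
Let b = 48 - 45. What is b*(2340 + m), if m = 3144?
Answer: 16452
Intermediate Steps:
b = 3
b*(2340 + m) = 3*(2340 + 3144) = 3*5484 = 16452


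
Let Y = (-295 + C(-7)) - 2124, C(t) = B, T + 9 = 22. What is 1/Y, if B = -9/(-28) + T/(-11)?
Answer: -308/745317 ≈ -0.00041325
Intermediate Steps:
T = 13 (T = -9 + 22 = 13)
B = -265/308 (B = -9/(-28) + 13/(-11) = -9*(-1/28) + 13*(-1/11) = 9/28 - 13/11 = -265/308 ≈ -0.86039)
C(t) = -265/308
Y = -745317/308 (Y = (-295 - 265/308) - 2124 = -91125/308 - 2124 = -745317/308 ≈ -2419.9)
1/Y = 1/(-745317/308) = -308/745317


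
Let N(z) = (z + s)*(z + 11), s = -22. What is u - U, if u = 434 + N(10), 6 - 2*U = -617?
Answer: -259/2 ≈ -129.50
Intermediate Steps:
U = 623/2 (U = 3 - ½*(-617) = 3 + 617/2 = 623/2 ≈ 311.50)
N(z) = (-22 + z)*(11 + z) (N(z) = (z - 22)*(z + 11) = (-22 + z)*(11 + z))
u = 182 (u = 434 + (-242 + 10² - 11*10) = 434 + (-242 + 100 - 110) = 434 - 252 = 182)
u - U = 182 - 1*623/2 = 182 - 623/2 = -259/2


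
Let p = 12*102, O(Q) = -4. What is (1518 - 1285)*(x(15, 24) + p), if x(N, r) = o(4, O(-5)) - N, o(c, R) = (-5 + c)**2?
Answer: 281930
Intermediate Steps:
p = 1224
x(N, r) = 1 - N (x(N, r) = (-5 + 4)**2 - N = (-1)**2 - N = 1 - N)
(1518 - 1285)*(x(15, 24) + p) = (1518 - 1285)*((1 - 1*15) + 1224) = 233*((1 - 15) + 1224) = 233*(-14 + 1224) = 233*1210 = 281930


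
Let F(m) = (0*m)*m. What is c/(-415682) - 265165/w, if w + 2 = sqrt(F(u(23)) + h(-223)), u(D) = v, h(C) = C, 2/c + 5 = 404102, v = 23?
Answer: 44541316040920183/19065258878979 + 265165*I*sqrt(223)/227 ≈ 2336.3 + 17444.0*I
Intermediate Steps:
c = 2/404097 (c = 2/(-5 + 404102) = 2/404097 ≈ 4.9493e-6)
u(D) = 23
F(m) = 0 (F(m) = 0*m = 0)
w = -2 + I*sqrt(223) (w = -2 + sqrt(0 - 223) = -2 + sqrt(-223) = -2 + I*sqrt(223) ≈ -2.0 + 14.933*I)
c/(-415682) - 265165/w = (2/404097)/(-415682) - 265165/(-2 + I*sqrt(223)) = (2/404097)*(-1/415682) - 265165/(-2 + I*sqrt(223)) = -1/83987924577 - 265165/(-2 + I*sqrt(223))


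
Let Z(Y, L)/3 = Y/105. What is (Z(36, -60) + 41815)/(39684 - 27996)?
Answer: 1463561/409080 ≈ 3.5777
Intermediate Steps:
Z(Y, L) = Y/35 (Z(Y, L) = 3*(Y/105) = Y/35)
(Z(36, -60) + 41815)/(39684 - 27996) = ((1/35)*36 + 41815)/(39684 - 27996) = (36/35 + 41815)/11688 = (1463561/35)*(1/11688) = 1463561/409080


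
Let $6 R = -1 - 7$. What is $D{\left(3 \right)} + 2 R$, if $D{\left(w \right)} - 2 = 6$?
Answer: $\frac{16}{3} \approx 5.3333$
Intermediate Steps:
$R = - \frac{4}{3}$ ($R = \frac{-1 - 7}{6} = \frac{1}{6} \left(-8\right) = - \frac{4}{3} \approx -1.3333$)
$D{\left(w \right)} = 8$ ($D{\left(w \right)} = 2 + 6 = 8$)
$D{\left(3 \right)} + 2 R = 8 + 2 \left(- \frac{4}{3}\right) = 8 - \frac{8}{3} = \frac{16}{3}$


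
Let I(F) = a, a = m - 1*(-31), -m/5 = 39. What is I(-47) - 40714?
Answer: -40878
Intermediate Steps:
m = -195 (m = -5*39 = -195)
a = -164 (a = -195 - 1*(-31) = -195 + 31 = -164)
I(F) = -164
I(-47) - 40714 = -164 - 40714 = -40878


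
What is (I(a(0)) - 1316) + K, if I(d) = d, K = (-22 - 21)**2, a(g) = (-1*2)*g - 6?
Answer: 527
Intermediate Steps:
a(g) = -6 - 2*g (a(g) = -2*g - 6 = -6 - 2*g)
K = 1849 (K = (-43)**2 = 1849)
(I(a(0)) - 1316) + K = ((-6 - 2*0) - 1316) + 1849 = ((-6 + 0) - 1316) + 1849 = (-6 - 1316) + 1849 = -1322 + 1849 = 527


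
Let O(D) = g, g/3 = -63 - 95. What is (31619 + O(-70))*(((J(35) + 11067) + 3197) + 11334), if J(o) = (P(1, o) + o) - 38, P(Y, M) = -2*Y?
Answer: 797093985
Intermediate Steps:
J(o) = -40 + o (J(o) = (-2*1 + o) - 38 = (-2 + o) - 38 = -40 + o)
g = -474 (g = 3*(-63 - 95) = 3*(-158) = -474)
O(D) = -474
(31619 + O(-70))*(((J(35) + 11067) + 3197) + 11334) = (31619 - 474)*((((-40 + 35) + 11067) + 3197) + 11334) = 31145*(((-5 + 11067) + 3197) + 11334) = 31145*((11062 + 3197) + 11334) = 31145*(14259 + 11334) = 31145*25593 = 797093985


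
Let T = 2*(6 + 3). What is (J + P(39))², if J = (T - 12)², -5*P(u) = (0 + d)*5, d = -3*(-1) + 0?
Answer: 1089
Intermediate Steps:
d = 3 (d = 3 + 0 = 3)
P(u) = -3 (P(u) = -(0 + 3)*5/5 = -3*5/5 = -⅕*15 = -3)
T = 18 (T = 2*9 = 18)
J = 36 (J = (18 - 12)² = 6² = 36)
(J + P(39))² = (36 - 3)² = 33² = 1089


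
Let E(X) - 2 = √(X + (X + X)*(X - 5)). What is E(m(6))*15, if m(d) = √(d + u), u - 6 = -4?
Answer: 30 + 15*2^(¾)*√(-9 + 4*√2) ≈ 30.0 + 46.126*I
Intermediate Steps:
u = 2 (u = 6 - 4 = 2)
m(d) = √(2 + d) (m(d) = √(d + 2) = √(2 + d))
E(X) = 2 + √(X + 2*X*(-5 + X)) (E(X) = 2 + √(X + (X + X)*(X - 5)) = 2 + √(X + (2*X)*(-5 + X)) = 2 + √(X + 2*X*(-5 + X)))
E(m(6))*15 = (2 + √(√(2 + 6)*(-9 + 2*√(2 + 6))))*15 = (2 + √(√8*(-9 + 2*√8)))*15 = (2 + √((2*√2)*(-9 + 2*(2*√2))))*15 = (2 + √((2*√2)*(-9 + 4*√2)))*15 = (2 + √(2*√2*(-9 + 4*√2)))*15 = (2 + 2^(¾)*√(-9 + 4*√2))*15 = 30 + 15*2^(¾)*√(-9 + 4*√2)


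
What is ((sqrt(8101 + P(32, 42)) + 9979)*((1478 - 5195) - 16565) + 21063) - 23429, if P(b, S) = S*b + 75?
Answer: -202396444 - 81128*sqrt(595) ≈ -2.0438e+8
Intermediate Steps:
P(b, S) = 75 + S*b
((sqrt(8101 + P(32, 42)) + 9979)*((1478 - 5195) - 16565) + 21063) - 23429 = ((sqrt(8101 + (75 + 42*32)) + 9979)*((1478 - 5195) - 16565) + 21063) - 23429 = ((sqrt(8101 + (75 + 1344)) + 9979)*(-3717 - 16565) + 21063) - 23429 = ((sqrt(8101 + 1419) + 9979)*(-20282) + 21063) - 23429 = ((sqrt(9520) + 9979)*(-20282) + 21063) - 23429 = ((4*sqrt(595) + 9979)*(-20282) + 21063) - 23429 = ((9979 + 4*sqrt(595))*(-20282) + 21063) - 23429 = ((-202394078 - 81128*sqrt(595)) + 21063) - 23429 = (-202373015 - 81128*sqrt(595)) - 23429 = -202396444 - 81128*sqrt(595)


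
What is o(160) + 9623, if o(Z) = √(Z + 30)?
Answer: 9623 + √190 ≈ 9636.8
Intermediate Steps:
o(Z) = √(30 + Z)
o(160) + 9623 = √(30 + 160) + 9623 = √190 + 9623 = 9623 + √190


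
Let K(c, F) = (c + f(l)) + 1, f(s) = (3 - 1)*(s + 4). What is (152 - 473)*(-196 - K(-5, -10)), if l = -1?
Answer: 63558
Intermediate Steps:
f(s) = 8 + 2*s (f(s) = 2*(4 + s) = 8 + 2*s)
K(c, F) = 7 + c (K(c, F) = (c + (8 + 2*(-1))) + 1 = (c + (8 - 2)) + 1 = (c + 6) + 1 = (6 + c) + 1 = 7 + c)
(152 - 473)*(-196 - K(-5, -10)) = (152 - 473)*(-196 - (7 - 5)) = -321*(-196 - 1*2) = -321*(-196 - 2) = -321*(-198) = 63558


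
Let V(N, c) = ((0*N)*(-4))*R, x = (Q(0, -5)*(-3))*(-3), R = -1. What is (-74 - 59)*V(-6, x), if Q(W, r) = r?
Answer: 0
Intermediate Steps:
x = -45 (x = -5*(-3)*(-3) = 15*(-3) = -45)
V(N, c) = 0 (V(N, c) = ((0*N)*(-4))*(-1) = (0*(-4))*(-1) = 0*(-1) = 0)
(-74 - 59)*V(-6, x) = (-74 - 59)*0 = -133*0 = 0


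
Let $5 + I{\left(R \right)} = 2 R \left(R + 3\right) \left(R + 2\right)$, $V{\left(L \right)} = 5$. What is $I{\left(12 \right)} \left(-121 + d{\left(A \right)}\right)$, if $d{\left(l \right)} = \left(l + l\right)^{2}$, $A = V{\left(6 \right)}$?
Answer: $-105735$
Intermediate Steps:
$A = 5$
$d{\left(l \right)} = 4 l^{2}$ ($d{\left(l \right)} = \left(2 l\right)^{2} = 4 l^{2}$)
$I{\left(R \right)} = -5 + 2 R \left(2 + R\right) \left(3 + R\right)$ ($I{\left(R \right)} = -5 + 2 R \left(R + 3\right) \left(R + 2\right) = -5 + 2 R \left(3 + R\right) \left(2 + R\right) = -5 + 2 R \left(2 + R\right) \left(3 + R\right)$)
$I{\left(12 \right)} \left(-121 + d{\left(A \right)}\right) = \left(-5 + 2 \cdot 12^{3} + 10 \cdot 12^{2} + 12 \cdot 12\right) \left(-121 + 4 \cdot 5^{2}\right) = \left(-5 + 2 \cdot 1728 + 10 \cdot 144 + 144\right) \left(-121 + 4 \cdot 25\right) = \left(-5 + 3456 + 1440 + 144\right) \left(-121 + 100\right) = 5035 \left(-21\right) = -105735$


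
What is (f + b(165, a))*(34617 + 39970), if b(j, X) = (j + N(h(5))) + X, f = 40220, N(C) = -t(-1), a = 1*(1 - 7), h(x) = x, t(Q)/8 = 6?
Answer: 3008168297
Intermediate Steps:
t(Q) = 48 (t(Q) = 8*6 = 48)
a = -6 (a = 1*(-6) = -6)
N(C) = -48 (N(C) = -1*48 = -48)
b(j, X) = -48 + X + j (b(j, X) = (j - 48) + X = (-48 + j) + X = -48 + X + j)
(f + b(165, a))*(34617 + 39970) = (40220 + (-48 - 6 + 165))*(34617 + 39970) = (40220 + 111)*74587 = 40331*74587 = 3008168297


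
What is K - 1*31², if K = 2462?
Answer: 1501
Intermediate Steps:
K - 1*31² = 2462 - 1*31² = 2462 - 1*961 = 2462 - 961 = 1501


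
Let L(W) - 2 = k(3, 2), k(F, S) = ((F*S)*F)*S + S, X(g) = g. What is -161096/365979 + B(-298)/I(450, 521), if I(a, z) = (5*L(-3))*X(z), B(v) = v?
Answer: -8447632471/19067505900 ≈ -0.44304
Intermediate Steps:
k(F, S) = S + F²*S² (k(F, S) = (S*F²)*S + S = F²*S² + S = S + F²*S²)
L(W) = 40 (L(W) = 2 + 2*(1 + 2*3²) = 2 + 2*(1 + 2*9) = 2 + 2*(1 + 18) = 2 + 2*19 = 2 + 38 = 40)
I(a, z) = 200*z (I(a, z) = (5*40)*z = 200*z)
-161096/365979 + B(-298)/I(450, 521) = -161096/365979 - 298/(200*521) = -161096*1/365979 - 298/104200 = -161096/365979 - 298*1/104200 = -161096/365979 - 149/52100 = -8447632471/19067505900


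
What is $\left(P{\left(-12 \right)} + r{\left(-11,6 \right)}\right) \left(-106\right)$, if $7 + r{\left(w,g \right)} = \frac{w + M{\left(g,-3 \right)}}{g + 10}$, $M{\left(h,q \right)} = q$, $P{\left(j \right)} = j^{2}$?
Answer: $- \frac{57717}{4} \approx -14429.0$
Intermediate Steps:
$r{\left(w,g \right)} = -7 + \frac{-3 + w}{10 + g}$ ($r{\left(w,g \right)} = -7 + \frac{w - 3}{g + 10} = -7 + \frac{-3 + w}{10 + g}$)
$\left(P{\left(-12 \right)} + r{\left(-11,6 \right)}\right) \left(-106\right) = \left(\left(-12\right)^{2} + \frac{-73 - 11 - 42}{10 + 6}\right) \left(-106\right) = \left(144 + \frac{-73 - 11 - 42}{16}\right) \left(-106\right) = \left(144 + \frac{1}{16} \left(-126\right)\right) \left(-106\right) = \left(144 - \frac{63}{8}\right) \left(-106\right) = \frac{1089}{8} \left(-106\right) = - \frac{57717}{4}$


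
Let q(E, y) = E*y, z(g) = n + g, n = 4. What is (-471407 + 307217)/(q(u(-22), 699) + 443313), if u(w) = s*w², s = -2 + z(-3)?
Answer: -54730/34999 ≈ -1.5638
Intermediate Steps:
z(g) = 4 + g
s = -1 (s = -2 + (4 - 3) = -2 + 1 = -1)
u(w) = -w²
(-471407 + 307217)/(q(u(-22), 699) + 443313) = (-471407 + 307217)/(-1*(-22)²*699 + 443313) = -164190/(-1*484*699 + 443313) = -164190/(-484*699 + 443313) = -164190/(-338316 + 443313) = -164190/104997 = -164190*1/104997 = -54730/34999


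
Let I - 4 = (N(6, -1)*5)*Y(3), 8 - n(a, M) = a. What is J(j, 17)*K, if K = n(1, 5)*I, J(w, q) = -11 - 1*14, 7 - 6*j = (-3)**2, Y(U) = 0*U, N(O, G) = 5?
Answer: -700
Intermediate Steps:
Y(U) = 0
n(a, M) = 8 - a
j = -1/3 (j = 7/6 - 1/6*(-3)**2 = 7/6 - 1/6*9 = 7/6 - 3/2 = -1/3 ≈ -0.33333)
I = 4 (I = 4 + (5*5)*0 = 4 + 25*0 = 4 + 0 = 4)
J(w, q) = -25 (J(w, q) = -11 - 14 = -25)
K = 28 (K = (8 - 1*1)*4 = (8 - 1)*4 = 7*4 = 28)
J(j, 17)*K = -25*28 = -700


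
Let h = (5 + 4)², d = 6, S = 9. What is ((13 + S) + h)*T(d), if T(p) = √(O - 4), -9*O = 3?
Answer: 103*I*√39/3 ≈ 214.41*I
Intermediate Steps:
O = -⅓ (O = -⅑*3 = -⅓ ≈ -0.33333)
T(p) = I*√39/3 (T(p) = √(-⅓ - 4) = √(-13/3) = I*√39/3)
h = 81 (h = 9² = 81)
((13 + S) + h)*T(d) = ((13 + 9) + 81)*(I*√39/3) = (22 + 81)*(I*√39/3) = 103*(I*√39/3) = 103*I*√39/3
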